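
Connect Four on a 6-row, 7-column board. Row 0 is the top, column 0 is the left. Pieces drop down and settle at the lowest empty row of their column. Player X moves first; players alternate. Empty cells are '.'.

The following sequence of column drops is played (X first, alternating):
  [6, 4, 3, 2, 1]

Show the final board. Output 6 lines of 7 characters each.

Move 1: X drops in col 6, lands at row 5
Move 2: O drops in col 4, lands at row 5
Move 3: X drops in col 3, lands at row 5
Move 4: O drops in col 2, lands at row 5
Move 5: X drops in col 1, lands at row 5

Answer: .......
.......
.......
.......
.......
.XOXO.X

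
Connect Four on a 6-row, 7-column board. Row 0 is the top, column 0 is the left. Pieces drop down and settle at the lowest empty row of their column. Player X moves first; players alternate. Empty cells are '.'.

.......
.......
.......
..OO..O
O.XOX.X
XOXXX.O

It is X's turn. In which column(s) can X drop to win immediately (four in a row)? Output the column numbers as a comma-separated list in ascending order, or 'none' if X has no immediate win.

col 0: drop X → no win
col 1: drop X → no win
col 2: drop X → no win
col 3: drop X → no win
col 4: drop X → no win
col 5: drop X → WIN!
col 6: drop X → no win

Answer: 5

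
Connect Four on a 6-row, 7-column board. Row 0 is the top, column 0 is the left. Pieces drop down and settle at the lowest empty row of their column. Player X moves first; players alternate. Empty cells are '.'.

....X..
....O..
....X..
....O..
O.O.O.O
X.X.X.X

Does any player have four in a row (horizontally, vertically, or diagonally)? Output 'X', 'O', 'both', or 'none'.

none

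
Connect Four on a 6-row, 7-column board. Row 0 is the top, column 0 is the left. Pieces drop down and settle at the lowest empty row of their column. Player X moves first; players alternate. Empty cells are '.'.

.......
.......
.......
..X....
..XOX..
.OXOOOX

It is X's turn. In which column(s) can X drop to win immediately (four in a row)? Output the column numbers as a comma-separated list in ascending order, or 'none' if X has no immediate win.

col 0: drop X → no win
col 1: drop X → no win
col 2: drop X → WIN!
col 3: drop X → no win
col 4: drop X → no win
col 5: drop X → no win
col 6: drop X → no win

Answer: 2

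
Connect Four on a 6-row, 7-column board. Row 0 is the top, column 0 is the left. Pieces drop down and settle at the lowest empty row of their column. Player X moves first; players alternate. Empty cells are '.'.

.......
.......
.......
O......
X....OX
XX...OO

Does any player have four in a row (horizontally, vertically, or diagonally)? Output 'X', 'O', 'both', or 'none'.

none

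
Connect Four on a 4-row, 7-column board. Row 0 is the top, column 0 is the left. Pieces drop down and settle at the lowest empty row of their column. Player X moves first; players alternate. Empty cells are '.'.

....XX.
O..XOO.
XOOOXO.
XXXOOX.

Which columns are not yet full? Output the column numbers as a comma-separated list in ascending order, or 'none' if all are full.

col 0: top cell = '.' → open
col 1: top cell = '.' → open
col 2: top cell = '.' → open
col 3: top cell = '.' → open
col 4: top cell = 'X' → FULL
col 5: top cell = 'X' → FULL
col 6: top cell = '.' → open

Answer: 0,1,2,3,6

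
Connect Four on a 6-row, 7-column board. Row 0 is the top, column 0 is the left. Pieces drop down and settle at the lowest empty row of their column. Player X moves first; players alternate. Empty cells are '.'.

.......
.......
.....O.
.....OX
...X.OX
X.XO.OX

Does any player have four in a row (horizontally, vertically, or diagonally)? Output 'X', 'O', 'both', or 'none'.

O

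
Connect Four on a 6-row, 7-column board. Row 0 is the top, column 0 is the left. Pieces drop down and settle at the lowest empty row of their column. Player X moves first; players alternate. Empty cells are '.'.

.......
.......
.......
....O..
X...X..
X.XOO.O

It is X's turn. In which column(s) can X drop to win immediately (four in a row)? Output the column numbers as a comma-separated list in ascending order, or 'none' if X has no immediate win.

Answer: none

Derivation:
col 0: drop X → no win
col 1: drop X → no win
col 2: drop X → no win
col 3: drop X → no win
col 4: drop X → no win
col 5: drop X → no win
col 6: drop X → no win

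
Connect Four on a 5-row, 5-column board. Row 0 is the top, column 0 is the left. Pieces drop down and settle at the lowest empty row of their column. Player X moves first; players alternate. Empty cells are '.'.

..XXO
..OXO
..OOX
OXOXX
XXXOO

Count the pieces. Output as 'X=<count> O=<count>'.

X=10 O=9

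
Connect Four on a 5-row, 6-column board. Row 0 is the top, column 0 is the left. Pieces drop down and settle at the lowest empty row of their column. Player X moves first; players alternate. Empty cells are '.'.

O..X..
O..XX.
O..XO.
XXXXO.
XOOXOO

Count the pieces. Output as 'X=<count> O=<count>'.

X=10 O=9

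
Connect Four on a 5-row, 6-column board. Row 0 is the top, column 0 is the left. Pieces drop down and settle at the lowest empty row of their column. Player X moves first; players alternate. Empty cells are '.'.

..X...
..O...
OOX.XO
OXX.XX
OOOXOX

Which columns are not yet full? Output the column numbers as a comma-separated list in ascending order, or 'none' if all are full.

Answer: 0,1,3,4,5

Derivation:
col 0: top cell = '.' → open
col 1: top cell = '.' → open
col 2: top cell = 'X' → FULL
col 3: top cell = '.' → open
col 4: top cell = '.' → open
col 5: top cell = '.' → open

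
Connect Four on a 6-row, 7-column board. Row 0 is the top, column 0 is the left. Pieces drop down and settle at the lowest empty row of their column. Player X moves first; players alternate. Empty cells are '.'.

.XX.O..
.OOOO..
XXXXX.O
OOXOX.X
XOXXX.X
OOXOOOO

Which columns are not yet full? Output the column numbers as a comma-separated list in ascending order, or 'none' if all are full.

col 0: top cell = '.' → open
col 1: top cell = 'X' → FULL
col 2: top cell = 'X' → FULL
col 3: top cell = '.' → open
col 4: top cell = 'O' → FULL
col 5: top cell = '.' → open
col 6: top cell = '.' → open

Answer: 0,3,5,6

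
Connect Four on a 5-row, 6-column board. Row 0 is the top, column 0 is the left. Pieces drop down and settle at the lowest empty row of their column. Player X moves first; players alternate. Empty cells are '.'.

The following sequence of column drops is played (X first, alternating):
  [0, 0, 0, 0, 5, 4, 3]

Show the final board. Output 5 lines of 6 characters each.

Move 1: X drops in col 0, lands at row 4
Move 2: O drops in col 0, lands at row 3
Move 3: X drops in col 0, lands at row 2
Move 4: O drops in col 0, lands at row 1
Move 5: X drops in col 5, lands at row 4
Move 6: O drops in col 4, lands at row 4
Move 7: X drops in col 3, lands at row 4

Answer: ......
O.....
X.....
O.....
X..XOX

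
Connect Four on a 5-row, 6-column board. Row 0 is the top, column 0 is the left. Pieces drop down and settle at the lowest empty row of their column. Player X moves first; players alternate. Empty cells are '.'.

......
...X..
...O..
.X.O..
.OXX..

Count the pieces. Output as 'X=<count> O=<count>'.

X=4 O=3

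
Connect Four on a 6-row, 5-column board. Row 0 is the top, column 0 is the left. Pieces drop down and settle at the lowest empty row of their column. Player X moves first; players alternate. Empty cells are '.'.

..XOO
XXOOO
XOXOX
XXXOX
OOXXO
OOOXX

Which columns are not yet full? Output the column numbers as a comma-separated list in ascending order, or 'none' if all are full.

Answer: 0,1

Derivation:
col 0: top cell = '.' → open
col 1: top cell = '.' → open
col 2: top cell = 'X' → FULL
col 3: top cell = 'O' → FULL
col 4: top cell = 'O' → FULL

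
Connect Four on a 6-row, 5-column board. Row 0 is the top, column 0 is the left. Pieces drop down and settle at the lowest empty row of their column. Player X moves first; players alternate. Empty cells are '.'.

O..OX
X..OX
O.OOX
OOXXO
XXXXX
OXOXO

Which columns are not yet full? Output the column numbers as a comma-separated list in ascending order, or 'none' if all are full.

col 0: top cell = 'O' → FULL
col 1: top cell = '.' → open
col 2: top cell = '.' → open
col 3: top cell = 'O' → FULL
col 4: top cell = 'X' → FULL

Answer: 1,2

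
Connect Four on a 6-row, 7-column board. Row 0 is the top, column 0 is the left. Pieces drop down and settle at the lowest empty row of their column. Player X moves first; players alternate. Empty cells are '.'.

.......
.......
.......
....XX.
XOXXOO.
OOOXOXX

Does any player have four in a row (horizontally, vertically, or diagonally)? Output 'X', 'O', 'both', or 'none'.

none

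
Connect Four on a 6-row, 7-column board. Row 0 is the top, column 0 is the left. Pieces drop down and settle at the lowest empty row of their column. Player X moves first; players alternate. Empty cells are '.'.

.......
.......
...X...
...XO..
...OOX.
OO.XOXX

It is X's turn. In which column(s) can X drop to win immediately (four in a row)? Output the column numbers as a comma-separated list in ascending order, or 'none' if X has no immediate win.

col 0: drop X → no win
col 1: drop X → no win
col 2: drop X → no win
col 3: drop X → no win
col 4: drop X → no win
col 5: drop X → no win
col 6: drop X → no win

Answer: none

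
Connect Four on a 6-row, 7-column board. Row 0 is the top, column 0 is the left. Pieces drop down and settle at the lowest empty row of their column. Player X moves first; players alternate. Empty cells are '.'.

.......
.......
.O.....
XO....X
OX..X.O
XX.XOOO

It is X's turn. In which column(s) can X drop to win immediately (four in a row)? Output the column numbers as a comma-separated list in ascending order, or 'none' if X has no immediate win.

Answer: 2

Derivation:
col 0: drop X → no win
col 1: drop X → no win
col 2: drop X → WIN!
col 3: drop X → no win
col 4: drop X → no win
col 5: drop X → no win
col 6: drop X → no win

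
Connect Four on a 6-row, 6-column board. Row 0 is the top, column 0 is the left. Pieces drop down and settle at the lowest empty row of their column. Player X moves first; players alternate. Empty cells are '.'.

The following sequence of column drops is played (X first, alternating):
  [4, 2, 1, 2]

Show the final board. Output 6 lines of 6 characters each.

Move 1: X drops in col 4, lands at row 5
Move 2: O drops in col 2, lands at row 5
Move 3: X drops in col 1, lands at row 5
Move 4: O drops in col 2, lands at row 4

Answer: ......
......
......
......
..O...
.XO.X.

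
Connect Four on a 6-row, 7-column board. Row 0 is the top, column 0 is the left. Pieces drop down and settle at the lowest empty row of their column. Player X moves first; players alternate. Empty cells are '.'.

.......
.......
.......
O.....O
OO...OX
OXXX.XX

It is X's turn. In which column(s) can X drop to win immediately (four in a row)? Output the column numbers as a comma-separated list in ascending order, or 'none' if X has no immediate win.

col 0: drop X → no win
col 1: drop X → no win
col 2: drop X → no win
col 3: drop X → no win
col 4: drop X → WIN!
col 5: drop X → no win
col 6: drop X → no win

Answer: 4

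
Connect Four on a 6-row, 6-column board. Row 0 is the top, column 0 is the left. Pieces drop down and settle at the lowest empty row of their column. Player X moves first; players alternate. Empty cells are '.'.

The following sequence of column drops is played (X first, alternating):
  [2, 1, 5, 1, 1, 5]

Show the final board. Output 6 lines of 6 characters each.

Answer: ......
......
......
.X....
.O...O
.OX..X

Derivation:
Move 1: X drops in col 2, lands at row 5
Move 2: O drops in col 1, lands at row 5
Move 3: X drops in col 5, lands at row 5
Move 4: O drops in col 1, lands at row 4
Move 5: X drops in col 1, lands at row 3
Move 6: O drops in col 5, lands at row 4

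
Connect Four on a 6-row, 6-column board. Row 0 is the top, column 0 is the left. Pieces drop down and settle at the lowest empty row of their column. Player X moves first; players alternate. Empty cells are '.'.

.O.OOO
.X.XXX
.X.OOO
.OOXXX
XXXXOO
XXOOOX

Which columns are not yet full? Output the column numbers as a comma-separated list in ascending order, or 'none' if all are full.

Answer: 0,2

Derivation:
col 0: top cell = '.' → open
col 1: top cell = 'O' → FULL
col 2: top cell = '.' → open
col 3: top cell = 'O' → FULL
col 4: top cell = 'O' → FULL
col 5: top cell = 'O' → FULL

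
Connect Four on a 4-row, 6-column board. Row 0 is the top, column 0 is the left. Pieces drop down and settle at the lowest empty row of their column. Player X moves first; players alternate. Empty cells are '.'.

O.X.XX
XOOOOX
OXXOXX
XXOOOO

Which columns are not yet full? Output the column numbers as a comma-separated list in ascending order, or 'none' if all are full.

Answer: 1,3

Derivation:
col 0: top cell = 'O' → FULL
col 1: top cell = '.' → open
col 2: top cell = 'X' → FULL
col 3: top cell = '.' → open
col 4: top cell = 'X' → FULL
col 5: top cell = 'X' → FULL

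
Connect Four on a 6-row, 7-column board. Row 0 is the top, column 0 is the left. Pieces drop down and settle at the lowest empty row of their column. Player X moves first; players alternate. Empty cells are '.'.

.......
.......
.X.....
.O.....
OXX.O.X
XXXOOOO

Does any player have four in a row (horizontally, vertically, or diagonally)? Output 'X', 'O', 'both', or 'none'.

O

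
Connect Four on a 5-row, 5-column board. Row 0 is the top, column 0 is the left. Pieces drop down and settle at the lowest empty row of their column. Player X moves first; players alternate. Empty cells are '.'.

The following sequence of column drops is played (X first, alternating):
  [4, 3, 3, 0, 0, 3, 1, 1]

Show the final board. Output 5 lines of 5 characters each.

Move 1: X drops in col 4, lands at row 4
Move 2: O drops in col 3, lands at row 4
Move 3: X drops in col 3, lands at row 3
Move 4: O drops in col 0, lands at row 4
Move 5: X drops in col 0, lands at row 3
Move 6: O drops in col 3, lands at row 2
Move 7: X drops in col 1, lands at row 4
Move 8: O drops in col 1, lands at row 3

Answer: .....
.....
...O.
XO.X.
OX.OX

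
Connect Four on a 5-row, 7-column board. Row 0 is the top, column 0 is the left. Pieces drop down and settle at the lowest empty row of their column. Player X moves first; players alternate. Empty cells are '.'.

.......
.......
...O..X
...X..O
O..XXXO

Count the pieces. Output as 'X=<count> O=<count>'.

X=5 O=4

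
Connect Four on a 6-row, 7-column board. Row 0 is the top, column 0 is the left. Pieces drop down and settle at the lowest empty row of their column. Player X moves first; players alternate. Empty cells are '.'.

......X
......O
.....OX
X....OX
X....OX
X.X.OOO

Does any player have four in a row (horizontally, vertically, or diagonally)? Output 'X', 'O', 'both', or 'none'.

O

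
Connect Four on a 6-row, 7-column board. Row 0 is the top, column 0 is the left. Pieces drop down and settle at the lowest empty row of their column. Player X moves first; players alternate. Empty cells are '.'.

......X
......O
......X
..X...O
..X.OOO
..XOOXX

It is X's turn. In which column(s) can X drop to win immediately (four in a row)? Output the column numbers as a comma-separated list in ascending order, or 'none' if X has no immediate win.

Answer: 2

Derivation:
col 0: drop X → no win
col 1: drop X → no win
col 2: drop X → WIN!
col 3: drop X → no win
col 4: drop X → no win
col 5: drop X → no win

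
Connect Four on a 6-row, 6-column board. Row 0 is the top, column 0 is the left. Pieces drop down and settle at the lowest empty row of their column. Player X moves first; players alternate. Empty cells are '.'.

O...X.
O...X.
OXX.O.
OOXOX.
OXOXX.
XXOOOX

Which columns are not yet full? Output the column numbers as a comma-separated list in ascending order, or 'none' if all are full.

Answer: 1,2,3,5

Derivation:
col 0: top cell = 'O' → FULL
col 1: top cell = '.' → open
col 2: top cell = '.' → open
col 3: top cell = '.' → open
col 4: top cell = 'X' → FULL
col 5: top cell = '.' → open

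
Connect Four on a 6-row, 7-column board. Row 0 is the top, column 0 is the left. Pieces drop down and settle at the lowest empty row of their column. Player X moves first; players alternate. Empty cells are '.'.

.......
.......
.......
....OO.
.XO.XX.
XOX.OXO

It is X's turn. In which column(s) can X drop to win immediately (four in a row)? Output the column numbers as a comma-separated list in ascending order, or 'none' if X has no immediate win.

col 0: drop X → no win
col 1: drop X → no win
col 2: drop X → no win
col 3: drop X → no win
col 4: drop X → no win
col 5: drop X → no win
col 6: drop X → no win

Answer: none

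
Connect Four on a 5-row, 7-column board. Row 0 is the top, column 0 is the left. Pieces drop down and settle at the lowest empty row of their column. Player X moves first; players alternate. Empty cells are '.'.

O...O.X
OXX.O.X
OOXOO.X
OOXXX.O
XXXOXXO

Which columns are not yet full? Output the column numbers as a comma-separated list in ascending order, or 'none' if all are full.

Answer: 1,2,3,5

Derivation:
col 0: top cell = 'O' → FULL
col 1: top cell = '.' → open
col 2: top cell = '.' → open
col 3: top cell = '.' → open
col 4: top cell = 'O' → FULL
col 5: top cell = '.' → open
col 6: top cell = 'X' → FULL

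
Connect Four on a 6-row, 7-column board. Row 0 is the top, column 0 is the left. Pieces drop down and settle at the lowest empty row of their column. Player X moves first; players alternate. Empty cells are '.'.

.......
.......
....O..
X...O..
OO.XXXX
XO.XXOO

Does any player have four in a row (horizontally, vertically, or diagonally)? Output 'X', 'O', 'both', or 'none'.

X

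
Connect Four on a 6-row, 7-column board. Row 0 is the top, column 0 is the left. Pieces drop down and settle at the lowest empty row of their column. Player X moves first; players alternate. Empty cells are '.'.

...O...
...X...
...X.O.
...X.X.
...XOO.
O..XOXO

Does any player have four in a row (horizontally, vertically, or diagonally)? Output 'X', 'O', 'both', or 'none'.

X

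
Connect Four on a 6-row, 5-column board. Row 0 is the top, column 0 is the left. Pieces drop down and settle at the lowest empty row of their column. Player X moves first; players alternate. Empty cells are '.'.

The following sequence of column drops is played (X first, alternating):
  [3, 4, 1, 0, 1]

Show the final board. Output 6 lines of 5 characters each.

Move 1: X drops in col 3, lands at row 5
Move 2: O drops in col 4, lands at row 5
Move 3: X drops in col 1, lands at row 5
Move 4: O drops in col 0, lands at row 5
Move 5: X drops in col 1, lands at row 4

Answer: .....
.....
.....
.....
.X...
OX.XO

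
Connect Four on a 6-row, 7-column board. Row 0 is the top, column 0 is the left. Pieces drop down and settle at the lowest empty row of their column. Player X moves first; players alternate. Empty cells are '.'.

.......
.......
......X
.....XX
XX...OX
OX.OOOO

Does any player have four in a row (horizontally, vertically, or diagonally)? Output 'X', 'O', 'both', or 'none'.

O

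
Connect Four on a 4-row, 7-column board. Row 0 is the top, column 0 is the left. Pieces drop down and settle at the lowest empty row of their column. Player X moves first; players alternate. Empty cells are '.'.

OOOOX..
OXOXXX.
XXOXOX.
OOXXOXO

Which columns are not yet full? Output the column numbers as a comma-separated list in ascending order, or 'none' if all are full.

col 0: top cell = 'O' → FULL
col 1: top cell = 'O' → FULL
col 2: top cell = 'O' → FULL
col 3: top cell = 'O' → FULL
col 4: top cell = 'X' → FULL
col 5: top cell = '.' → open
col 6: top cell = '.' → open

Answer: 5,6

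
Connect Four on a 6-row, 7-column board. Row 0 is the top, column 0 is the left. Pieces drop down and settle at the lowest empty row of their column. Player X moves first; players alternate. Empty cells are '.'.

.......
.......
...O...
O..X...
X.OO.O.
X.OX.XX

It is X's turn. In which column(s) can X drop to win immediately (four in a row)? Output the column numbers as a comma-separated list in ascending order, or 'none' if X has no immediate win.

col 0: drop X → no win
col 1: drop X → no win
col 2: drop X → no win
col 3: drop X → no win
col 4: drop X → WIN!
col 5: drop X → no win
col 6: drop X → no win

Answer: 4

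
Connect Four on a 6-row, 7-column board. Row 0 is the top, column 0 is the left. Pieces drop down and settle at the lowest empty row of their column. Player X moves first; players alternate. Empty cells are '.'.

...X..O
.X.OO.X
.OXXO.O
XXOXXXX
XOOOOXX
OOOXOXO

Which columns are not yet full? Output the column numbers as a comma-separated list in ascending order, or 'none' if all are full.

col 0: top cell = '.' → open
col 1: top cell = '.' → open
col 2: top cell = '.' → open
col 3: top cell = 'X' → FULL
col 4: top cell = '.' → open
col 5: top cell = '.' → open
col 6: top cell = 'O' → FULL

Answer: 0,1,2,4,5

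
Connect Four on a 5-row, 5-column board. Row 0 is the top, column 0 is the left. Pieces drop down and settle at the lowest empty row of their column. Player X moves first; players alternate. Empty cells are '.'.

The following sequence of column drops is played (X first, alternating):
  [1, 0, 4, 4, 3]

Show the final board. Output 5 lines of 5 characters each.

Answer: .....
.....
.....
....O
OX.XX

Derivation:
Move 1: X drops in col 1, lands at row 4
Move 2: O drops in col 0, lands at row 4
Move 3: X drops in col 4, lands at row 4
Move 4: O drops in col 4, lands at row 3
Move 5: X drops in col 3, lands at row 4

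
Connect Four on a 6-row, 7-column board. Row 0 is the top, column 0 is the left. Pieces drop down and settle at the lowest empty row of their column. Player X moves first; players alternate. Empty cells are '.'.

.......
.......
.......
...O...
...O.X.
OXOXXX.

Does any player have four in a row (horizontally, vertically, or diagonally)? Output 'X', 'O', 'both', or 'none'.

none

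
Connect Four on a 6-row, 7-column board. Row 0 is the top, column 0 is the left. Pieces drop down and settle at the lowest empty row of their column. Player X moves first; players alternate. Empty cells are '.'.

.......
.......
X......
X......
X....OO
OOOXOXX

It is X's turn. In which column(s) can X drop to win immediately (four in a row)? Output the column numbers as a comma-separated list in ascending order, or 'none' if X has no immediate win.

Answer: 0

Derivation:
col 0: drop X → WIN!
col 1: drop X → no win
col 2: drop X → no win
col 3: drop X → no win
col 4: drop X → no win
col 5: drop X → no win
col 6: drop X → no win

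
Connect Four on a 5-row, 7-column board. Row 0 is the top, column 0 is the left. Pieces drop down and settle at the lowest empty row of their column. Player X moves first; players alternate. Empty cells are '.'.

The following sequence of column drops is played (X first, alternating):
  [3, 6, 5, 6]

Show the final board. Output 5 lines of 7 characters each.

Move 1: X drops in col 3, lands at row 4
Move 2: O drops in col 6, lands at row 4
Move 3: X drops in col 5, lands at row 4
Move 4: O drops in col 6, lands at row 3

Answer: .......
.......
.......
......O
...X.XO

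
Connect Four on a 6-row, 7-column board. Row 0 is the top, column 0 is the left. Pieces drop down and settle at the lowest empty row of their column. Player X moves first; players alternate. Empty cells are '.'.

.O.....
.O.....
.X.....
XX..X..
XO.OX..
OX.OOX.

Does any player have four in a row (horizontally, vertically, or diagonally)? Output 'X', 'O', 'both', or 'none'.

none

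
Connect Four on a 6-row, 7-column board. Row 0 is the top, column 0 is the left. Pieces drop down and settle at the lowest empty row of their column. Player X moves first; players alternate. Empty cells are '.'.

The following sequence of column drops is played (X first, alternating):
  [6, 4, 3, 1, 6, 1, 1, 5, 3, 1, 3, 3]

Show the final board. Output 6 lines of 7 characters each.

Move 1: X drops in col 6, lands at row 5
Move 2: O drops in col 4, lands at row 5
Move 3: X drops in col 3, lands at row 5
Move 4: O drops in col 1, lands at row 5
Move 5: X drops in col 6, lands at row 4
Move 6: O drops in col 1, lands at row 4
Move 7: X drops in col 1, lands at row 3
Move 8: O drops in col 5, lands at row 5
Move 9: X drops in col 3, lands at row 4
Move 10: O drops in col 1, lands at row 2
Move 11: X drops in col 3, lands at row 3
Move 12: O drops in col 3, lands at row 2

Answer: .......
.......
.O.O...
.X.X...
.O.X..X
.O.XOOX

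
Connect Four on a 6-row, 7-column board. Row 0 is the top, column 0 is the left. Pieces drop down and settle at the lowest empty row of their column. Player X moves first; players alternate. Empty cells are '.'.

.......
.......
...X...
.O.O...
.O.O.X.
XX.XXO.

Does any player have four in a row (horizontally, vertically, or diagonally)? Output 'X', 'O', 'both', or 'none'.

none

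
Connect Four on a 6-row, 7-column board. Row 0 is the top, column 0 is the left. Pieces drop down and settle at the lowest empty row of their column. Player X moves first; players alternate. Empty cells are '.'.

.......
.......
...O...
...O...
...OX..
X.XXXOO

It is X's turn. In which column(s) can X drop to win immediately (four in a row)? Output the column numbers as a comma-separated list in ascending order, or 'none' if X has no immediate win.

col 0: drop X → no win
col 1: drop X → WIN!
col 2: drop X → no win
col 3: drop X → no win
col 4: drop X → no win
col 5: drop X → no win
col 6: drop X → no win

Answer: 1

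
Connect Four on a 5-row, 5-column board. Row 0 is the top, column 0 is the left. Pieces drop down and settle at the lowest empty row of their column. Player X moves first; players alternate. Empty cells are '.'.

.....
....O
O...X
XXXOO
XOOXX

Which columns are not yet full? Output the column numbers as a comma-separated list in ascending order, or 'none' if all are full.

Answer: 0,1,2,3,4

Derivation:
col 0: top cell = '.' → open
col 1: top cell = '.' → open
col 2: top cell = '.' → open
col 3: top cell = '.' → open
col 4: top cell = '.' → open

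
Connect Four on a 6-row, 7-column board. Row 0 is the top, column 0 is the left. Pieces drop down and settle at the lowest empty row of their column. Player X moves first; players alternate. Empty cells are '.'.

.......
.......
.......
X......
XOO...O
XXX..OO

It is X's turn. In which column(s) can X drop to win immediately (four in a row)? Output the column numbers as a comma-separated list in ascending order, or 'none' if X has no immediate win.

Answer: 0,3

Derivation:
col 0: drop X → WIN!
col 1: drop X → no win
col 2: drop X → no win
col 3: drop X → WIN!
col 4: drop X → no win
col 5: drop X → no win
col 6: drop X → no win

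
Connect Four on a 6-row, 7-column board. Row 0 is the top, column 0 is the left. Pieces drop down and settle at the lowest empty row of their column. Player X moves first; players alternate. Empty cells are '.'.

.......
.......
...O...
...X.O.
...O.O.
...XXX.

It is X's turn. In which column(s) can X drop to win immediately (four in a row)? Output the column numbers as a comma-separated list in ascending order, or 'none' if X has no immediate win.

Answer: 2,6

Derivation:
col 0: drop X → no win
col 1: drop X → no win
col 2: drop X → WIN!
col 3: drop X → no win
col 4: drop X → no win
col 5: drop X → no win
col 6: drop X → WIN!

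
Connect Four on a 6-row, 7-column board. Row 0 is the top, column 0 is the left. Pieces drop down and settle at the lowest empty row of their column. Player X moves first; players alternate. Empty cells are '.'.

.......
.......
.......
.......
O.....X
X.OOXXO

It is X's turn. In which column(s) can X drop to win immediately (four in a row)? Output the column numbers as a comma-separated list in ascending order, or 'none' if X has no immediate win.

col 0: drop X → no win
col 1: drop X → no win
col 2: drop X → no win
col 3: drop X → no win
col 4: drop X → no win
col 5: drop X → no win
col 6: drop X → no win

Answer: none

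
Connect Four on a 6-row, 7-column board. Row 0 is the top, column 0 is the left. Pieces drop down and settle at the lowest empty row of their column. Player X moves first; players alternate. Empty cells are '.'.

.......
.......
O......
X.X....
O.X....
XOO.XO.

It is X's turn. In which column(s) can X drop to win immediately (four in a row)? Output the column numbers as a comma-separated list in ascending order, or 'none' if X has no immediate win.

Answer: none

Derivation:
col 0: drop X → no win
col 1: drop X → no win
col 2: drop X → no win
col 3: drop X → no win
col 4: drop X → no win
col 5: drop X → no win
col 6: drop X → no win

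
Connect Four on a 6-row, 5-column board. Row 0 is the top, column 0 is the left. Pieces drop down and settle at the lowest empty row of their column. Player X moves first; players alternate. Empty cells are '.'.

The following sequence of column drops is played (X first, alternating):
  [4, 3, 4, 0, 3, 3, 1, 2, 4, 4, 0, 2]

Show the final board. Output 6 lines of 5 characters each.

Move 1: X drops in col 4, lands at row 5
Move 2: O drops in col 3, lands at row 5
Move 3: X drops in col 4, lands at row 4
Move 4: O drops in col 0, lands at row 5
Move 5: X drops in col 3, lands at row 4
Move 6: O drops in col 3, lands at row 3
Move 7: X drops in col 1, lands at row 5
Move 8: O drops in col 2, lands at row 5
Move 9: X drops in col 4, lands at row 3
Move 10: O drops in col 4, lands at row 2
Move 11: X drops in col 0, lands at row 4
Move 12: O drops in col 2, lands at row 4

Answer: .....
.....
....O
...OX
X.OXX
OXOOX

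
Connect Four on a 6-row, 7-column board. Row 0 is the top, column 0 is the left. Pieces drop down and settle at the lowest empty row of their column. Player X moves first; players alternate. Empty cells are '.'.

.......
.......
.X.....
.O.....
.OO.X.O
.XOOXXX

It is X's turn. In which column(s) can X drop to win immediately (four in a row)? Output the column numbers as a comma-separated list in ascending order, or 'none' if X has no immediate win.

Answer: none

Derivation:
col 0: drop X → no win
col 1: drop X → no win
col 2: drop X → no win
col 3: drop X → no win
col 4: drop X → no win
col 5: drop X → no win
col 6: drop X → no win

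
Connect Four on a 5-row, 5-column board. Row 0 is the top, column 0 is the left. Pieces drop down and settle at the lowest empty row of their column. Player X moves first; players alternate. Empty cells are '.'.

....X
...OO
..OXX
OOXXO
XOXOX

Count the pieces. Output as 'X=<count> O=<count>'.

X=8 O=8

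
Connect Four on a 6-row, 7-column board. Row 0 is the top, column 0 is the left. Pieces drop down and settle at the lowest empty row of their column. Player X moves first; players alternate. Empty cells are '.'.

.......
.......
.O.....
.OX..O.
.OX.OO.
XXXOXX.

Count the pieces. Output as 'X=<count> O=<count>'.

X=7 O=7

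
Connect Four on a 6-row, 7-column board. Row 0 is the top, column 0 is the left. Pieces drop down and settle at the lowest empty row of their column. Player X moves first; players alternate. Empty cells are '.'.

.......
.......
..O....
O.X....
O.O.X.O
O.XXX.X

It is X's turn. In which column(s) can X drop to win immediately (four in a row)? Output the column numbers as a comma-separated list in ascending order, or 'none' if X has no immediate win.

col 0: drop X → no win
col 1: drop X → WIN!
col 2: drop X → no win
col 3: drop X → no win
col 4: drop X → no win
col 5: drop X → WIN!
col 6: drop X → no win

Answer: 1,5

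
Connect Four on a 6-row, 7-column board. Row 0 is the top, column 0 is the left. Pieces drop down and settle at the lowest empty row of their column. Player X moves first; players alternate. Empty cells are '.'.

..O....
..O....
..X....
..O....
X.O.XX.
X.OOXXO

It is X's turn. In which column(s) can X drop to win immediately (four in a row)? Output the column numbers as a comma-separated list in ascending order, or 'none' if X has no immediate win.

Answer: none

Derivation:
col 0: drop X → no win
col 1: drop X → no win
col 3: drop X → no win
col 4: drop X → no win
col 5: drop X → no win
col 6: drop X → no win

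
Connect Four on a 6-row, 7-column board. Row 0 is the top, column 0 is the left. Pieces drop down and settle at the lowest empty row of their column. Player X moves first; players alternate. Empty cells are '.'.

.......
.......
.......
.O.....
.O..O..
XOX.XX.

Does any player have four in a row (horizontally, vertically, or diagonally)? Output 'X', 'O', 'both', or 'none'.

none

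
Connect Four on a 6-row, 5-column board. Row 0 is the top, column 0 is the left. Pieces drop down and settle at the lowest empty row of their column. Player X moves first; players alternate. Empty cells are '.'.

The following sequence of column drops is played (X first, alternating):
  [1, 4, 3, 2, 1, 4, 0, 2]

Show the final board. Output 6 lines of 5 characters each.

Answer: .....
.....
.....
.....
.XO.O
XXOXO

Derivation:
Move 1: X drops in col 1, lands at row 5
Move 2: O drops in col 4, lands at row 5
Move 3: X drops in col 3, lands at row 5
Move 4: O drops in col 2, lands at row 5
Move 5: X drops in col 1, lands at row 4
Move 6: O drops in col 4, lands at row 4
Move 7: X drops in col 0, lands at row 5
Move 8: O drops in col 2, lands at row 4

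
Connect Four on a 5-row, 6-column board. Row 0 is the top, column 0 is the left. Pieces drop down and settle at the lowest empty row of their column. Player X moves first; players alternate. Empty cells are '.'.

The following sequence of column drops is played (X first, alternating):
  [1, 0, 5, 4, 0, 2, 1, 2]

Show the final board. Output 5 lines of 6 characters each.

Answer: ......
......
......
XXO...
OXO.OX

Derivation:
Move 1: X drops in col 1, lands at row 4
Move 2: O drops in col 0, lands at row 4
Move 3: X drops in col 5, lands at row 4
Move 4: O drops in col 4, lands at row 4
Move 5: X drops in col 0, lands at row 3
Move 6: O drops in col 2, lands at row 4
Move 7: X drops in col 1, lands at row 3
Move 8: O drops in col 2, lands at row 3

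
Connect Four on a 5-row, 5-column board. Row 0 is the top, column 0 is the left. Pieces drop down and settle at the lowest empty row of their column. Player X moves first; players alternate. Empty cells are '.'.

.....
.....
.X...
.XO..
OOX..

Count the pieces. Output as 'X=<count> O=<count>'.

X=3 O=3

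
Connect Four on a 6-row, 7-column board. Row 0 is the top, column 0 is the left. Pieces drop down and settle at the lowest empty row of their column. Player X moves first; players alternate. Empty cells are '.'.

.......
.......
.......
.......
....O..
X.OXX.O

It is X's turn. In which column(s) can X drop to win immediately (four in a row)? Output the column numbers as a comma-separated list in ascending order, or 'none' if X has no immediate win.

col 0: drop X → no win
col 1: drop X → no win
col 2: drop X → no win
col 3: drop X → no win
col 4: drop X → no win
col 5: drop X → no win
col 6: drop X → no win

Answer: none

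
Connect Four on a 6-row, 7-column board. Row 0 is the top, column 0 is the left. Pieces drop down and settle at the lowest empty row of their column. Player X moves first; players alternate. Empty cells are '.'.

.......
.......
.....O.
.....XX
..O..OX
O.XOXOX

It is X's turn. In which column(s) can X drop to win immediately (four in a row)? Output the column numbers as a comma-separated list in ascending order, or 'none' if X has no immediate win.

Answer: 6

Derivation:
col 0: drop X → no win
col 1: drop X → no win
col 2: drop X → no win
col 3: drop X → no win
col 4: drop X → no win
col 5: drop X → no win
col 6: drop X → WIN!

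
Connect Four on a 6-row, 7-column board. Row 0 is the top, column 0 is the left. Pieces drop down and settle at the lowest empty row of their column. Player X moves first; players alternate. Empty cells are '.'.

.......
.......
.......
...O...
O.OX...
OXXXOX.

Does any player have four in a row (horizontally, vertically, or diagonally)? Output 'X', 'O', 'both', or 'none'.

none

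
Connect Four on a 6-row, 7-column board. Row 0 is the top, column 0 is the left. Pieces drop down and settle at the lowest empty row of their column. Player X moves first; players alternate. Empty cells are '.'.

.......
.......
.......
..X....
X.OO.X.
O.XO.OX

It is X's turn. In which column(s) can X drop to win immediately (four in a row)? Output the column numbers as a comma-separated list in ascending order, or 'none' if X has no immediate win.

Answer: none

Derivation:
col 0: drop X → no win
col 1: drop X → no win
col 2: drop X → no win
col 3: drop X → no win
col 4: drop X → no win
col 5: drop X → no win
col 6: drop X → no win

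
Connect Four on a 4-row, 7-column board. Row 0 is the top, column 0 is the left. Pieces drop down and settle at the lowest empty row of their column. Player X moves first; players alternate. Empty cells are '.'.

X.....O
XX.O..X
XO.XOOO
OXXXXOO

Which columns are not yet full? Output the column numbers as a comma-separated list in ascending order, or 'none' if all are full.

col 0: top cell = 'X' → FULL
col 1: top cell = '.' → open
col 2: top cell = '.' → open
col 3: top cell = '.' → open
col 4: top cell = '.' → open
col 5: top cell = '.' → open
col 6: top cell = 'O' → FULL

Answer: 1,2,3,4,5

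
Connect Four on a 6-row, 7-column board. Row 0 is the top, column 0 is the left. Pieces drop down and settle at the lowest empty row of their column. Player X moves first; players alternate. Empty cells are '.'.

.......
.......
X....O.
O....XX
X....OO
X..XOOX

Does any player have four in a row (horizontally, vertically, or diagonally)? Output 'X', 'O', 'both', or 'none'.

none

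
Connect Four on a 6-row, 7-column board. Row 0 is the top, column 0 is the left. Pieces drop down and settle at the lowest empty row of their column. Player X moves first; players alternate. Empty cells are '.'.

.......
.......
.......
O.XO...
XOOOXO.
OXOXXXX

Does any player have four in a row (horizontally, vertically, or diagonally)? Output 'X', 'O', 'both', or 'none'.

X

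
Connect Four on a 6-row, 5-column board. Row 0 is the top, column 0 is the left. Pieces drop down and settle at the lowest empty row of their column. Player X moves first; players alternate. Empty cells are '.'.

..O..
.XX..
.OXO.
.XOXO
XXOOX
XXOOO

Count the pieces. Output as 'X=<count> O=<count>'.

X=10 O=10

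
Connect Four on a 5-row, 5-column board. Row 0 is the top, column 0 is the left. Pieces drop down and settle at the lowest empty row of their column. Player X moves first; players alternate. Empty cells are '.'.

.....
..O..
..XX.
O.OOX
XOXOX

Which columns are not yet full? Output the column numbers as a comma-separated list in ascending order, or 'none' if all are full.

col 0: top cell = '.' → open
col 1: top cell = '.' → open
col 2: top cell = '.' → open
col 3: top cell = '.' → open
col 4: top cell = '.' → open

Answer: 0,1,2,3,4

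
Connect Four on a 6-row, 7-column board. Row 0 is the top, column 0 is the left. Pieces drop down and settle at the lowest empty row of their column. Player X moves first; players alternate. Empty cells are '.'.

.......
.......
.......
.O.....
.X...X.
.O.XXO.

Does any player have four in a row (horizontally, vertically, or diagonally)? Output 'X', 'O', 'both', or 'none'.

none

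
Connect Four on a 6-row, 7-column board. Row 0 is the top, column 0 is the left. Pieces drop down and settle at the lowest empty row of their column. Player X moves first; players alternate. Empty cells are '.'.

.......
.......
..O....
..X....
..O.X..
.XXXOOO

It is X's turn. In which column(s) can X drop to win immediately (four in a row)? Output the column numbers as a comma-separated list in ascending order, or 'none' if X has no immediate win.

col 0: drop X → WIN!
col 1: drop X → no win
col 2: drop X → no win
col 3: drop X → no win
col 4: drop X → no win
col 5: drop X → no win
col 6: drop X → no win

Answer: 0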